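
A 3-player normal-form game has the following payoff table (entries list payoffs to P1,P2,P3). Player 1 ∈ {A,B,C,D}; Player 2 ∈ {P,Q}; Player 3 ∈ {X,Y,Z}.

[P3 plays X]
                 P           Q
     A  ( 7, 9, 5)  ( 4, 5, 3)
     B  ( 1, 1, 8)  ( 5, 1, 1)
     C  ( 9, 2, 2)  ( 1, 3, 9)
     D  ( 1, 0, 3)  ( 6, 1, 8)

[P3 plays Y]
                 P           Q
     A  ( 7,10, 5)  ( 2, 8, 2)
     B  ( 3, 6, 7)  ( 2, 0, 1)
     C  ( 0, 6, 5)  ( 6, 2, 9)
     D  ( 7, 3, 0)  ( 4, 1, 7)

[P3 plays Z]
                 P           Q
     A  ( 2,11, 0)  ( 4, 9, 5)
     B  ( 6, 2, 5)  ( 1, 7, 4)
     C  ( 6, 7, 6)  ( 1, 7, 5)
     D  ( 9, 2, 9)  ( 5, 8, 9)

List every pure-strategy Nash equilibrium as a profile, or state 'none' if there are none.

Nash profiles: (A,P,Y), (D,Q,Z)

(A,P,X): not NE [P1→C gives 9>7]
(A,P,Y): NE
(A,P,Z): not NE [P1→D gives 9>2; P3→Y gives 5>0]
(A,Q,X): not NE [P1→D gives 6>4; P2→P gives 9>5; P3→Z gives 5>3]
(A,Q,Y): not NE [P1→C gives 6>2; P2→P gives 10>8; P3→Z gives 5>2]
(A,Q,Z): not NE [P1→D gives 5>4; P2→P gives 11>9]
(B,P,X): not NE [P1→C gives 9>1]
(B,P,Y): not NE [P1→D gives 7>3; P3→X gives 8>7]
(B,P,Z): not NE [P1→D gives 9>6; P2→Q gives 7>2; P3→X gives 8>5]
(B,Q,X): not NE [P1→D gives 6>5; P3→Z gives 4>1]
(B,Q,Y): not NE [P1→C gives 6>2; P2→P gives 6>0; P3→Z gives 4>1]
(B,Q,Z): not NE [P1→D gives 5>1]
(C,P,X): not NE [P2→Q gives 3>2; P3→Z gives 6>2]
(C,P,Y): not NE [P1→D gives 7>0; P3→Z gives 6>5]
(C,P,Z): not NE [P1→D gives 9>6]
(C,Q,X): not NE [P1→D gives 6>1]
(C,Q,Y): not NE [P2→P gives 6>2]
(C,Q,Z): not NE [P1→D gives 5>1; P3→Y gives 9>5]
(D,P,X): not NE [P1→C gives 9>1; P2→Q gives 1>0; P3→Z gives 9>3]
(D,P,Y): not NE [P3→Z gives 9>0]
(D,P,Z): not NE [P2→Q gives 8>2]
(D,Q,X): not NE [P3→Z gives 9>8]
(D,Q,Y): not NE [P1→C gives 6>4; P2→P gives 3>1; P3→Z gives 9>7]
(D,Q,Z): NE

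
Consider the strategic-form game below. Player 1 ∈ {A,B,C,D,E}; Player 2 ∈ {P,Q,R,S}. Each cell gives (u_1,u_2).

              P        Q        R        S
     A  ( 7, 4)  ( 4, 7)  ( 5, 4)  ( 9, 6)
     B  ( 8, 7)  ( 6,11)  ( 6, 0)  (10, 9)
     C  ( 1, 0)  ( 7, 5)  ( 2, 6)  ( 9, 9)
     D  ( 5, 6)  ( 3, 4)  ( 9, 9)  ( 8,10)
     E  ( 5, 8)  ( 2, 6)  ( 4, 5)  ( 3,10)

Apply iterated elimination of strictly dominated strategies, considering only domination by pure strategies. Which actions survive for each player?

Remaining: P1:{B,C} P2:{Q,S}

P1 drop A (B beats it: P:8>7 Q:6>4 R:6>5 S:10>9)
P1 drop E (B beats it: P:8>5 Q:6>2 R:6>4 S:10>3)
P2 drop P (S beats it: B:9>7 C:9>0 D:10>6)
P2 drop R (S beats it: B:9>0 C:9>6 D:10>9)
P1 drop D (B beats it: Q:6>3 S:10>8)
P1→{B,C} P2→{Q,S}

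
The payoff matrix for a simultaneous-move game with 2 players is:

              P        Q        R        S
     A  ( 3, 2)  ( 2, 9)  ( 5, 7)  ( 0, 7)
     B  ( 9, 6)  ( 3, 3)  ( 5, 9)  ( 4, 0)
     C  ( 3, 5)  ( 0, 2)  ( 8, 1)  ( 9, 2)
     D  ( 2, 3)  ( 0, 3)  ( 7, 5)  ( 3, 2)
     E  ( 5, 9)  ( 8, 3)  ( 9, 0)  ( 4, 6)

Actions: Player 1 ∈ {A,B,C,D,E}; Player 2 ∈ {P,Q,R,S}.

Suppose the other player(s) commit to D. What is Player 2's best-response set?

u_2(P vs D) = 3
u_2(Q vs D) = 3
u_2(R vs D) = 5
u_2(S vs D) = 2
max payoff 5 at {R}

P2 best: {R}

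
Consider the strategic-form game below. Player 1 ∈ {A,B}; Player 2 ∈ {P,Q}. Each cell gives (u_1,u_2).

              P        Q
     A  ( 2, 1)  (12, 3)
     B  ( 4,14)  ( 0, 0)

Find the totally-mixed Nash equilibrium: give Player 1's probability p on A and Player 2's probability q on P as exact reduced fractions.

(p,q) = (7/8, 6/7)

P1 indiff ⇒ q·2+(1-q)·12 = q·4+(1-q)·0 ⇒ q(-2) = (1-q)(-12) ⇒ q = 6/7
P2 indiff ⇒ p·1+(1-p)·14 = p·3+(1-p)·0 ⇒ p(-2) = (1-p)(-14) ⇒ p = 7/8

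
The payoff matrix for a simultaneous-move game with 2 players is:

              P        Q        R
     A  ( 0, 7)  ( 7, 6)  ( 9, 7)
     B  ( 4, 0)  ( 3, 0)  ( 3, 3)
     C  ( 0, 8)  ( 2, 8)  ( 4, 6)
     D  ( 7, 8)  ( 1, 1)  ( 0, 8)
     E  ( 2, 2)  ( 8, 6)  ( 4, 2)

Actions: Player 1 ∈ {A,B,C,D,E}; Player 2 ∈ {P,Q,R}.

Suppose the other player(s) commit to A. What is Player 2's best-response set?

u_2(P vs A) = 7
u_2(Q vs A) = 6
u_2(R vs A) = 7
max payoff 7 at {P,R}

BR_2 = {P,R}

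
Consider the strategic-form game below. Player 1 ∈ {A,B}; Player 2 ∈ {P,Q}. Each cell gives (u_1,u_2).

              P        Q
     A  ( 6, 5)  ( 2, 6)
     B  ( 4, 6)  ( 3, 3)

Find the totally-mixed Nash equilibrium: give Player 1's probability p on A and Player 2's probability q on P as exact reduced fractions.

p=3/4, q=1/3

P1 indiff ⇒ q·6+(1-q)·2 = q·4+(1-q)·3 ⇒ q(2) = (1-q)(1) ⇒ q = 1/3
P2 indiff ⇒ p·5+(1-p)·6 = p·6+(1-p)·3 ⇒ p(-1) = (1-p)(-3) ⇒ p = 3/4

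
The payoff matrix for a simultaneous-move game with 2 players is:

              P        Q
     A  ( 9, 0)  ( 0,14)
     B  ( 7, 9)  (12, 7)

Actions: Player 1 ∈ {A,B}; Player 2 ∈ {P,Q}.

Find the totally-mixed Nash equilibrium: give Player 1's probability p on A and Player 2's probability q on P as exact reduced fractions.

P1 indiff ⇒ q·9+(1-q)·0 = q·7+(1-q)·12 ⇒ q(2) = (1-q)(12) ⇒ q = 6/7
P2 indiff ⇒ p·0+(1-p)·9 = p·14+(1-p)·7 ⇒ p(-14) = (1-p)(-2) ⇒ p = 1/8

p=1/8, q=6/7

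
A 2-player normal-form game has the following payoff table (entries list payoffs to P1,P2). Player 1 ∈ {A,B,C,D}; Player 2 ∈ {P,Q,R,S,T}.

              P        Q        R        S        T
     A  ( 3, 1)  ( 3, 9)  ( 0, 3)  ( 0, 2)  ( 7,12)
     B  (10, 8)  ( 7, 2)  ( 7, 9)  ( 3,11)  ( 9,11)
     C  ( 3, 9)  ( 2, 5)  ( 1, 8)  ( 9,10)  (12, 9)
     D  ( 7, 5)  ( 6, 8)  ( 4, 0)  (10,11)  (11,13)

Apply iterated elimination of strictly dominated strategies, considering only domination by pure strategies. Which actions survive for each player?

P1 drop A (B beats it: P:10>3 Q:7>3 R:7>0 S:3>0 T:9>7)
P2 drop P (S beats it: B:11>8 C:10>9 D:11>5)
P2 drop Q (S beats it: B:11>2 C:10>5 D:11>8)
P2 drop R (S beats it: B:11>9 C:10>8 D:11>0)
P1 drop B (C beats it: S:9>3 T:12>9)
P1→{C,D} P2→{S,T}

Survivors P1:{C,D} P2:{S,T}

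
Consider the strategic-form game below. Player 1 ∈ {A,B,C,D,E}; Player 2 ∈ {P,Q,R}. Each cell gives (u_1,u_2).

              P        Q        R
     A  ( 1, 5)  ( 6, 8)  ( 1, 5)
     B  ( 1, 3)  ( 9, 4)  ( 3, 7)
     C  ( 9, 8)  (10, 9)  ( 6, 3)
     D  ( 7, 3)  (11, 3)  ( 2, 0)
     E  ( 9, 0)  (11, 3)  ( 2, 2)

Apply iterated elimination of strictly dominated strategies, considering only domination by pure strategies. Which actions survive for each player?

Survivors P1:{C,D,E} P2:{P,Q}

P1 drop A (C beats it: P:9>1 Q:10>6 R:6>1)
P1 drop B (C beats it: P:9>1 Q:10>9 R:6>3)
P2 drop R (Q beats it: C:9>3 D:3>0 E:3>2)
P1→{C,D,E} P2→{P,Q}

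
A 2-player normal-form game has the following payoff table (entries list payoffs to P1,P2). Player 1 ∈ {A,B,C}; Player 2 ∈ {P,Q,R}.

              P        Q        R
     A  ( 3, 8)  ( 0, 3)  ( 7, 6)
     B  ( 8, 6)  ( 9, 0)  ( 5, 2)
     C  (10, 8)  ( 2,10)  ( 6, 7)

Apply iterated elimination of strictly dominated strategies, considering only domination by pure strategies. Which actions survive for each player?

IESDS → P1:{B,C} P2:{P,Q}

P2 drop R (P beats it: A:8>6 B:6>2 C:8>7)
P1 drop A (B beats it: P:8>3 Q:9>0)
P1→{B,C} P2→{P,Q}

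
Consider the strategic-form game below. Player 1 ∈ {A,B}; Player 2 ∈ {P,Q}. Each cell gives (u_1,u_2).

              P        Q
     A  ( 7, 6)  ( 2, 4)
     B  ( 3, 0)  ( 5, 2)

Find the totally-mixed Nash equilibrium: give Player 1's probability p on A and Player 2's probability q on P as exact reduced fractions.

P1 indiff ⇒ q·7+(1-q)·2 = q·3+(1-q)·5 ⇒ q(4) = (1-q)(3) ⇒ q = 3/7
P2 indiff ⇒ p·6+(1-p)·0 = p·4+(1-p)·2 ⇒ p(2) = (1-p)(2) ⇒ p = 1/2

(p,q) = (1/2, 3/7)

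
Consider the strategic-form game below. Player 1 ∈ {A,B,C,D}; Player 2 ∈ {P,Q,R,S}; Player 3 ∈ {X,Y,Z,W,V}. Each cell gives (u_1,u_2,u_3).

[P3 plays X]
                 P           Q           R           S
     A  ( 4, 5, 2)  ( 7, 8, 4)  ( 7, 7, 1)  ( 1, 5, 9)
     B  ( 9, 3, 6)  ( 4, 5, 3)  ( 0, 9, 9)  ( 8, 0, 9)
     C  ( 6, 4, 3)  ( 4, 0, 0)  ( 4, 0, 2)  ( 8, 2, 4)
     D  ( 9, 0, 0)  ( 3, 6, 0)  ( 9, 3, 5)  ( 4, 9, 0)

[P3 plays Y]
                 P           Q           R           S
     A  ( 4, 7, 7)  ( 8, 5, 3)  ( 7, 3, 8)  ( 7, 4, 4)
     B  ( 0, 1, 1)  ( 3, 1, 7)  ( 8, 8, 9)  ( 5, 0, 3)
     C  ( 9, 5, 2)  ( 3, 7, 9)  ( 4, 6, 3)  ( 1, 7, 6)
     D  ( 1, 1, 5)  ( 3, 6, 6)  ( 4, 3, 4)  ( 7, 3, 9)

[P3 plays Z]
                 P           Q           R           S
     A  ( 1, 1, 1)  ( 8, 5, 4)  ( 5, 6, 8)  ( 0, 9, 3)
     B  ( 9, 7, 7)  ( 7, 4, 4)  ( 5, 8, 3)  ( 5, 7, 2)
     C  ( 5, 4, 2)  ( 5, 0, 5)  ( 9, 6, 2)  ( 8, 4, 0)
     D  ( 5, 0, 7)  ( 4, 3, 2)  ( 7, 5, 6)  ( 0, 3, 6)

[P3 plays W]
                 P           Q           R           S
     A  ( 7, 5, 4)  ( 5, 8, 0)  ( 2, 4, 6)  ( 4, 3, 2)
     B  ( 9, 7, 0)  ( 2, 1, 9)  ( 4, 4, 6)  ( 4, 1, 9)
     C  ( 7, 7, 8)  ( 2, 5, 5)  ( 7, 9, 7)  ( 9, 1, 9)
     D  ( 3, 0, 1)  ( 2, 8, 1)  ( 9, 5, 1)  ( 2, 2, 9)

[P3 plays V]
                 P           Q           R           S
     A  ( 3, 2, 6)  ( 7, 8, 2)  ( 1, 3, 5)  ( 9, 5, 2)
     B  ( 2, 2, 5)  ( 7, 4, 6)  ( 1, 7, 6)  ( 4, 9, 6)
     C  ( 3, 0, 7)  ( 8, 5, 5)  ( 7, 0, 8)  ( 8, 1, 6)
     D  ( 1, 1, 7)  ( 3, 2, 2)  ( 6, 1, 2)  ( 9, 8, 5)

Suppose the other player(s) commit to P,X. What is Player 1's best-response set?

argmax u_1 = {B,D}

u_1(A vs P,X) = 4
u_1(B vs P,X) = 9
u_1(C vs P,X) = 6
u_1(D vs P,X) = 9
max payoff 9 at {B,D}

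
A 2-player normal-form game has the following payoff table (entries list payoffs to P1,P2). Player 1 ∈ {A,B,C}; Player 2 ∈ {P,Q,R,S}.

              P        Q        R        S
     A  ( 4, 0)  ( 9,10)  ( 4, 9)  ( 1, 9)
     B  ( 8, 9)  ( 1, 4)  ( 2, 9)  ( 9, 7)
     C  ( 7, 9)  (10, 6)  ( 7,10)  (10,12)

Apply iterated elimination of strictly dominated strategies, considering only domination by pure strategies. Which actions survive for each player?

P1 drop A (C beats it: P:7>4 Q:10>9 R:7>4 S:10>1)
P2 drop Q (P beats it: B:9>4 C:9>6)
P1→{B,C} P2→{P,R,S}

IESDS → P1:{B,C} P2:{P,R,S}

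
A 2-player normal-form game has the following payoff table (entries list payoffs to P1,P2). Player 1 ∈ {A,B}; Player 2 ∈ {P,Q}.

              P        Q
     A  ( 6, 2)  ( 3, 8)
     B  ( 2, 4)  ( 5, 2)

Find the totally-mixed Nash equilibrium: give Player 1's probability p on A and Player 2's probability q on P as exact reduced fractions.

p=1/4, q=1/3

P1 indiff ⇒ q·6+(1-q)·3 = q·2+(1-q)·5 ⇒ q(4) = (1-q)(2) ⇒ q = 1/3
P2 indiff ⇒ p·2+(1-p)·4 = p·8+(1-p)·2 ⇒ p(-6) = (1-p)(-2) ⇒ p = 1/4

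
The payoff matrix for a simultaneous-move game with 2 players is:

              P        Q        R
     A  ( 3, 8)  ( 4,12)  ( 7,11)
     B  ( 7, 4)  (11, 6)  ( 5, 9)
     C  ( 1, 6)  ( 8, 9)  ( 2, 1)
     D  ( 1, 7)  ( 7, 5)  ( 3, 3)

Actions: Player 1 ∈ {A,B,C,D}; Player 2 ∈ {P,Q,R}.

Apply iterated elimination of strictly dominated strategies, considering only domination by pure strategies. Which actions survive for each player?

P1 drop C (B beats it: P:7>1 Q:11>8 R:5>2)
P1 drop D (B beats it: P:7>1 Q:11>7 R:5>3)
P2 drop P (Q beats it: A:12>8 B:6>4)
P1→{A,B} P2→{Q,R}

Survivors P1:{A,B} P2:{Q,R}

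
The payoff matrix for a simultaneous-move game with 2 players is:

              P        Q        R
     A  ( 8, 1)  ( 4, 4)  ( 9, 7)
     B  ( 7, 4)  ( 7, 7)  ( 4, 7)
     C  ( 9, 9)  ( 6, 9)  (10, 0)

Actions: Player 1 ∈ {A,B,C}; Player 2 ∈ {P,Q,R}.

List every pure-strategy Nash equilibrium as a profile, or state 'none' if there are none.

(A,P): not NE [P1→C gives 9>8; P2→R gives 7>1]
(A,Q): not NE [P1→B gives 7>4; P2→R gives 7>4]
(A,R): not NE [P1→C gives 10>9]
(B,P): not NE [P1→C gives 9>7; P2→R gives 7>4]
(B,Q): NE
(B,R): not NE [P1→C gives 10>4]
(C,P): NE
(C,Q): not NE [P1→B gives 7>6]
(C,R): not NE [P2→Q gives 9>0]

PSNE = {(B,Q), (C,P)}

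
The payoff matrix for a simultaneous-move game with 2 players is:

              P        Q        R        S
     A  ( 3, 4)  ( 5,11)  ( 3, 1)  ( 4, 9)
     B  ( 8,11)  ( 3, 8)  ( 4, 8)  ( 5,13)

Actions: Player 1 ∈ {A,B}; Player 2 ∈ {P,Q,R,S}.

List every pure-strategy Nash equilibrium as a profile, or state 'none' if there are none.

(A,P): not NE [P1→B gives 8>3; P2→Q gives 11>4]
(A,Q): NE
(A,R): not NE [P1→B gives 4>3; P2→Q gives 11>1]
(A,S): not NE [P1→B gives 5>4; P2→Q gives 11>9]
(B,P): not NE [P2→S gives 13>11]
(B,Q): not NE [P1→A gives 5>3; P2→S gives 13>8]
(B,R): not NE [P2→S gives 13>8]
(B,S): NE

NE set: (A,Q), (B,S)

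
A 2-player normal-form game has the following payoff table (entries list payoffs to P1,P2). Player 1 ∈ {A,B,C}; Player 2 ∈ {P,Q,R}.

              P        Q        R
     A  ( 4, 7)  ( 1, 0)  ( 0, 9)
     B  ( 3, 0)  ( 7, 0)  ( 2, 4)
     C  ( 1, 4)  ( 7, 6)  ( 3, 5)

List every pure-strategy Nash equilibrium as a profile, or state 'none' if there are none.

(A,P): not NE [P2→R gives 9>7]
(A,Q): not NE [P1→C gives 7>1; P2→R gives 9>0]
(A,R): not NE [P1→C gives 3>0]
(B,P): not NE [P1→A gives 4>3; P2→R gives 4>0]
(B,Q): not NE [P2→R gives 4>0]
(B,R): not NE [P1→C gives 3>2]
(C,P): not NE [P1→A gives 4>1; P2→Q gives 6>4]
(C,Q): NE
(C,R): not NE [P2→Q gives 6>5]

Nash profiles: (C,Q)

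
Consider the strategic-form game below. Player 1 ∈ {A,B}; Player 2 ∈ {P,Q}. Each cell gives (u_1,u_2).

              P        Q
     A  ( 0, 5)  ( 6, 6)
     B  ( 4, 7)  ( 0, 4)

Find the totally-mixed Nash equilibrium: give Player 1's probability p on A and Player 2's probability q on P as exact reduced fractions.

P1 mixes 3/4 on A; P2 mixes 3/5 on P

P1 indiff ⇒ q·0+(1-q)·6 = q·4+(1-q)·0 ⇒ q(-4) = (1-q)(-6) ⇒ q = 3/5
P2 indiff ⇒ p·5+(1-p)·7 = p·6+(1-p)·4 ⇒ p(-1) = (1-p)(-3) ⇒ p = 3/4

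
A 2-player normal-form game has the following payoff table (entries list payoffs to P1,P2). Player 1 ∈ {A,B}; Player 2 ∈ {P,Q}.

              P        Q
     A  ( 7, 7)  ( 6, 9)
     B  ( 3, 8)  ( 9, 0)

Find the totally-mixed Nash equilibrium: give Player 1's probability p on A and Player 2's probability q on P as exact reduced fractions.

p=4/5, q=3/7

P1 indiff ⇒ q·7+(1-q)·6 = q·3+(1-q)·9 ⇒ q(4) = (1-q)(3) ⇒ q = 3/7
P2 indiff ⇒ p·7+(1-p)·8 = p·9+(1-p)·0 ⇒ p(-2) = (1-p)(-8) ⇒ p = 4/5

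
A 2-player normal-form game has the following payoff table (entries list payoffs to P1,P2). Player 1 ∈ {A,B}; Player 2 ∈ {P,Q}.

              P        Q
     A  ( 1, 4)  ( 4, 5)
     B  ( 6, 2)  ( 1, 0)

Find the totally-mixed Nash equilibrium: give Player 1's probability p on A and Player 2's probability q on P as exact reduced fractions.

p=2/3, q=3/8

P1 indiff ⇒ q·1+(1-q)·4 = q·6+(1-q)·1 ⇒ q(-5) = (1-q)(-3) ⇒ q = 3/8
P2 indiff ⇒ p·4+(1-p)·2 = p·5+(1-p)·0 ⇒ p(-1) = (1-p)(-2) ⇒ p = 2/3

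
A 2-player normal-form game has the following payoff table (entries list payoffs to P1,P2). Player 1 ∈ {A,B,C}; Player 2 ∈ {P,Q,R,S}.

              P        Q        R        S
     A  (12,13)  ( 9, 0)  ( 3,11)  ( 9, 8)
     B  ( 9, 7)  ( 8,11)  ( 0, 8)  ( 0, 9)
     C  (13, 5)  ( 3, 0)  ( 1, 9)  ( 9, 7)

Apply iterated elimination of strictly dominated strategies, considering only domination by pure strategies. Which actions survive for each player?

P1 drop B (A beats it: P:12>9 Q:9>8 R:3>0 S:9>0)
P2 drop Q (P beats it: A:13>0 C:5>0)
P2 drop S (R beats it: A:11>8 C:9>7)
P1→{A,C} P2→{P,R}

Remaining: P1:{A,C} P2:{P,R}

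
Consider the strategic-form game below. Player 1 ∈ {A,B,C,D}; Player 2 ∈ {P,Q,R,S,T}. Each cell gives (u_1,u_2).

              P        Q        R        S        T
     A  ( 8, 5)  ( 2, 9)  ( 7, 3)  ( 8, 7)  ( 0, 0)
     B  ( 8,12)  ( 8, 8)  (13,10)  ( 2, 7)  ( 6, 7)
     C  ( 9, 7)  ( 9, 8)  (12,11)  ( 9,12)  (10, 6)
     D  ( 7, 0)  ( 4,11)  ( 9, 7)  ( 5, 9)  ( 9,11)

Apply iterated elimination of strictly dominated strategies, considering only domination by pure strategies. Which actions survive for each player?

Survivors P1:{B,C} P2:{P,R,S}

P1 drop A (C beats it: P:9>8 Q:9>2 R:12>7 S:9>8 T:10>0)
P1 drop D (C beats it: P:9>7 Q:9>4 R:12>9 S:9>5 T:10>9)
P2 drop Q (R beats it: B:10>8 C:11>8)
P2 drop T (P beats it: B:12>7 C:7>6)
P1→{B,C} P2→{P,R,S}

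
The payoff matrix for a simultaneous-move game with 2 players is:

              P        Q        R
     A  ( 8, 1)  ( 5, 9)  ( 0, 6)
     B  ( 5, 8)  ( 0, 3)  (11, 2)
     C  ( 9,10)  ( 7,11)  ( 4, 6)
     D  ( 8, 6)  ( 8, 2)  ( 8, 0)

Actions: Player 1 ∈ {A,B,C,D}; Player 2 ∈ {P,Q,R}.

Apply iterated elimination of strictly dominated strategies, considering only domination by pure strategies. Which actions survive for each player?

P1 drop A (C beats it: P:9>8 Q:7>5 R:4>0)
P2 drop R (P beats it: B:8>2 C:10>6 D:6>0)
P1 drop B (C beats it: P:9>5 Q:7>0)
P1→{C,D} P2→{P,Q}

Survivors P1:{C,D} P2:{P,Q}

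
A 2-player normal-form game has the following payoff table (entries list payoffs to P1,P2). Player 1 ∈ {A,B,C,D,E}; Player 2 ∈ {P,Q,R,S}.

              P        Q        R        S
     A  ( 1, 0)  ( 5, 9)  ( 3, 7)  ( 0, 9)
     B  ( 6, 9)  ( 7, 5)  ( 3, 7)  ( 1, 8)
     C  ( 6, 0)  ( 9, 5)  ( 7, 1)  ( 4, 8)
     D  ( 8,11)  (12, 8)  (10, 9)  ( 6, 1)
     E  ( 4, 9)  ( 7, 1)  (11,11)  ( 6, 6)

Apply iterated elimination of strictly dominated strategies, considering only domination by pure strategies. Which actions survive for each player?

Survivors P1:{D,E} P2:{P,R}

P1 drop A (C beats it: P:6>1 Q:9>5 R:7>3 S:4>0)
P1 drop B (D beats it: P:8>6 Q:12>7 R:10>3 S:6>1)
P1 drop C (D beats it: P:8>6 Q:12>9 R:10>7 S:6>4)
P2 drop Q (P beats it: D:11>8 E:9>1)
P2 drop S (P beats it: D:11>1 E:9>6)
P1→{D,E} P2→{P,R}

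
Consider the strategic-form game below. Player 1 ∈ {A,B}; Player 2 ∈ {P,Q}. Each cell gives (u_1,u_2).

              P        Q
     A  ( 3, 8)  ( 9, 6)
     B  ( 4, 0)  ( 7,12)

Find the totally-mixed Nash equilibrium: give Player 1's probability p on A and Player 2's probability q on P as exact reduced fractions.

P1 mixes 6/7 on A; P2 mixes 2/3 on P

P1 indiff ⇒ q·3+(1-q)·9 = q·4+(1-q)·7 ⇒ q(-1) = (1-q)(-2) ⇒ q = 2/3
P2 indiff ⇒ p·8+(1-p)·0 = p·6+(1-p)·12 ⇒ p(2) = (1-p)(12) ⇒ p = 6/7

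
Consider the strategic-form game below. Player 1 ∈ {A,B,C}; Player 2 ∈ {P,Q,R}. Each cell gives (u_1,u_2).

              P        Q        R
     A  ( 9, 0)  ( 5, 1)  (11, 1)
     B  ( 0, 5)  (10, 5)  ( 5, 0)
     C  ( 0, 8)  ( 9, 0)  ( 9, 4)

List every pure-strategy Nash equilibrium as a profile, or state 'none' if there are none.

(A,P): not NE [P2→R gives 1>0]
(A,Q): not NE [P1→B gives 10>5]
(A,R): NE
(B,P): not NE [P1→A gives 9>0]
(B,Q): NE
(B,R): not NE [P1→A gives 11>5; P2→Q gives 5>0]
(C,P): not NE [P1→A gives 9>0]
(C,Q): not NE [P1→B gives 10>9; P2→P gives 8>0]
(C,R): not NE [P1→A gives 11>9; P2→P gives 8>4]

NE set: (A,R), (B,Q)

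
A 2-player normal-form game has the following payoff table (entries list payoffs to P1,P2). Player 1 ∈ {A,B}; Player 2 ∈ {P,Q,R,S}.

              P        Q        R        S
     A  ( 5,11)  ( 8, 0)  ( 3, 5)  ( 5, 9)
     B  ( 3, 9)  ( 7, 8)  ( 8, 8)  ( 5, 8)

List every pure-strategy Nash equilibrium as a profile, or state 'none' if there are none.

(A,P): NE
(A,Q): not NE [P2→P gives 11>0]
(A,R): not NE [P1→B gives 8>3; P2→P gives 11>5]
(A,S): not NE [P2→P gives 11>9]
(B,P): not NE [P1→A gives 5>3]
(B,Q): not NE [P1→A gives 8>7; P2→P gives 9>8]
(B,R): not NE [P2→P gives 9>8]
(B,S): not NE [P2→P gives 9>8]

Nash profiles: (A,P)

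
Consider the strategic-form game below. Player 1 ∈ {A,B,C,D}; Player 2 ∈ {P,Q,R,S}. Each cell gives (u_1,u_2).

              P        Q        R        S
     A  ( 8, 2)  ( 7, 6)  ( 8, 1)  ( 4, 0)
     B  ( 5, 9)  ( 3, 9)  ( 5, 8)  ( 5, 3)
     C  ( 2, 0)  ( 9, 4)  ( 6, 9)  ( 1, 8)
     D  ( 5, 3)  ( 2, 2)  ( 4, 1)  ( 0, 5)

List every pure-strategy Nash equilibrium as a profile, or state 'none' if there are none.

PSNE: ∅

(A,P): not NE [P2→Q gives 6>2]
(A,Q): not NE [P1→C gives 9>7]
(A,R): not NE [P2→Q gives 6>1]
(A,S): not NE [P1→B gives 5>4; P2→Q gives 6>0]
(B,P): not NE [P1→A gives 8>5]
(B,Q): not NE [P1→C gives 9>3]
(B,R): not NE [P1→A gives 8>5; P2→Q gives 9>8]
(B,S): not NE [P2→Q gives 9>3]
(C,P): not NE [P1→A gives 8>2; P2→R gives 9>0]
(C,Q): not NE [P2→R gives 9>4]
(C,R): not NE [P1→A gives 8>6]
(C,S): not NE [P1→B gives 5>1; P2→R gives 9>8]
(D,P): not NE [P1→A gives 8>5; P2→S gives 5>3]
(D,Q): not NE [P1→C gives 9>2; P2→S gives 5>2]
(D,R): not NE [P1→A gives 8>4; P2→S gives 5>1]
(D,S): not NE [P1→B gives 5>0]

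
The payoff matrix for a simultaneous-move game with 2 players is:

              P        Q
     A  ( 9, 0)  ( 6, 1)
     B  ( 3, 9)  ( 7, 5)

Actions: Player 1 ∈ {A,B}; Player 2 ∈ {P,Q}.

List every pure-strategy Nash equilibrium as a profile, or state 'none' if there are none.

(A,P): not NE [P2→Q gives 1>0]
(A,Q): not NE [P1→B gives 7>6]
(B,P): not NE [P1→A gives 9>3]
(B,Q): not NE [P2→P gives 9>5]

Equilibria: none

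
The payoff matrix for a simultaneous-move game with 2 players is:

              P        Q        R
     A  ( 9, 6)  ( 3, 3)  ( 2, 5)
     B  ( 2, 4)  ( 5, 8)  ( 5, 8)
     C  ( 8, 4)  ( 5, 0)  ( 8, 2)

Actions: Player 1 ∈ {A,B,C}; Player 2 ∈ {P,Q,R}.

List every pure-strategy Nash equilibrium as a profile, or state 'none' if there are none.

(A,P): NE
(A,Q): not NE [P1→C gives 5>3; P2→P gives 6>3]
(A,R): not NE [P1→C gives 8>2; P2→P gives 6>5]
(B,P): not NE [P1→A gives 9>2; P2→R gives 8>4]
(B,Q): NE
(B,R): not NE [P1→C gives 8>5]
(C,P): not NE [P1→A gives 9>8]
(C,Q): not NE [P2→P gives 4>0]
(C,R): not NE [P2→P gives 4>2]

PSNE = {(A,P), (B,Q)}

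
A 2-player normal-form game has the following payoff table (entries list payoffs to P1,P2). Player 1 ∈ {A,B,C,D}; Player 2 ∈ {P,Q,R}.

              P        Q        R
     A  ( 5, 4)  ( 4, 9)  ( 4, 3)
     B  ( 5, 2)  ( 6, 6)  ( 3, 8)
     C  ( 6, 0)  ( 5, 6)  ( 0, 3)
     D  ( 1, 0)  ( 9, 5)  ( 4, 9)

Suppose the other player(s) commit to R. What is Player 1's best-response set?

BR_1 = {A,D}

u_1(A vs R) = 4
u_1(B vs R) = 3
u_1(C vs R) = 0
u_1(D vs R) = 4
max payoff 4 at {A,D}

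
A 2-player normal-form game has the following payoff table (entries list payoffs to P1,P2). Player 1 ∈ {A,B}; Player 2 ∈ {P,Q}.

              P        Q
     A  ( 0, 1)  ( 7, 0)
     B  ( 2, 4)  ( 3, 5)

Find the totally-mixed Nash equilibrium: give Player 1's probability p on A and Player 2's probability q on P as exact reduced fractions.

P1 mixes 1/2 on A; P2 mixes 2/3 on P

P1 indiff ⇒ q·0+(1-q)·7 = q·2+(1-q)·3 ⇒ q(-2) = (1-q)(-4) ⇒ q = 2/3
P2 indiff ⇒ p·1+(1-p)·4 = p·0+(1-p)·5 ⇒ p(1) = (1-p)(1) ⇒ p = 1/2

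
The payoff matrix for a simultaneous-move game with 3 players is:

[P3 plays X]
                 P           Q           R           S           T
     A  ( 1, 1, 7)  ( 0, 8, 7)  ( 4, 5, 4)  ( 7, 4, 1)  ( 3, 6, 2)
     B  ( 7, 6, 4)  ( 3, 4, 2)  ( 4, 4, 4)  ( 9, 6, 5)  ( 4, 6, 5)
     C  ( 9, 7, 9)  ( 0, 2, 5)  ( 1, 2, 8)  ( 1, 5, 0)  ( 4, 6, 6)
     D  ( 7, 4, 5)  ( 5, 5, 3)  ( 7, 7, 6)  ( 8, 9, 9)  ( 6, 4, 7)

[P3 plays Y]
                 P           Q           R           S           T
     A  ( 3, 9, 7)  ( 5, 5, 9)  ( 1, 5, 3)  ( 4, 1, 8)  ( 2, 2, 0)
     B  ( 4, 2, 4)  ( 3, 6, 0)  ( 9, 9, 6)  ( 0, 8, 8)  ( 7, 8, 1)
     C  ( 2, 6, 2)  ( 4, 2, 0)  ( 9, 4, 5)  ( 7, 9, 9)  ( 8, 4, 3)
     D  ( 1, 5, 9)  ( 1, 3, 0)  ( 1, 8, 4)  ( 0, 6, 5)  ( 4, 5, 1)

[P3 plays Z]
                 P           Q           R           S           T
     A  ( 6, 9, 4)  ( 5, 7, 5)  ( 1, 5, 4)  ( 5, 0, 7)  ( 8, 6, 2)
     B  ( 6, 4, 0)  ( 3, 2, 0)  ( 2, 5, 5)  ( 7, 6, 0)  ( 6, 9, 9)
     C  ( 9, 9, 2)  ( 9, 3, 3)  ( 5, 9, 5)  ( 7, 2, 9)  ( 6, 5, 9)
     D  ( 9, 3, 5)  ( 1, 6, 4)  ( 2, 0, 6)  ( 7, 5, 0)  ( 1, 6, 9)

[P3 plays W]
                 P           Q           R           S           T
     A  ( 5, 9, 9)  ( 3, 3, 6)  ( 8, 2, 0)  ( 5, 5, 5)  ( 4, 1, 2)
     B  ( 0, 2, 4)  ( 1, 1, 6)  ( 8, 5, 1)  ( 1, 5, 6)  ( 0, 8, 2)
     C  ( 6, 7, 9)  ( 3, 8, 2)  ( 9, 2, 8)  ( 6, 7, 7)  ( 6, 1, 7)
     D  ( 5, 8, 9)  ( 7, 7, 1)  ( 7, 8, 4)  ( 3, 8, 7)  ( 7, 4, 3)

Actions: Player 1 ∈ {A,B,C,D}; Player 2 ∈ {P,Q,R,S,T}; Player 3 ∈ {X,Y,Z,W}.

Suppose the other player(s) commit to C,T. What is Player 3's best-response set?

u_3(X vs C,T) = 6
u_3(Y vs C,T) = 3
u_3(Z vs C,T) = 9
u_3(W vs C,T) = 7
max payoff 9 at {Z}

P3 best: {Z}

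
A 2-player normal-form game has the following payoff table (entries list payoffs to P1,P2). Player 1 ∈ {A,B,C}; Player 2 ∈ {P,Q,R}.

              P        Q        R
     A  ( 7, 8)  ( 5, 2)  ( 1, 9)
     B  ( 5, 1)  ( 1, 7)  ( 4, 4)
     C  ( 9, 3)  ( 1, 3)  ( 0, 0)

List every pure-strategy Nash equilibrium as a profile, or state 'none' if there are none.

(A,P): not NE [P1→C gives 9>7; P2→R gives 9>8]
(A,Q): not NE [P2→R gives 9>2]
(A,R): not NE [P1→B gives 4>1]
(B,P): not NE [P1→C gives 9>5; P2→Q gives 7>1]
(B,Q): not NE [P1→A gives 5>1]
(B,R): not NE [P2→Q gives 7>4]
(C,P): NE
(C,Q): not NE [P1→A gives 5>1]
(C,R): not NE [P1→B gives 4>0; P2→Q gives 3>0]

Nash profiles: (C,P)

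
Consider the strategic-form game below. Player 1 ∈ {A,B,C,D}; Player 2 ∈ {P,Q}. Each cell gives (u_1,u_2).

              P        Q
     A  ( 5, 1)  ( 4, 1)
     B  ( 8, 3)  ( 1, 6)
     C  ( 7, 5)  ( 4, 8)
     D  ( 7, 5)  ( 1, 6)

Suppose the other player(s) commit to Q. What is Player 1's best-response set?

u_1(A vs Q) = 4
u_1(B vs Q) = 1
u_1(C vs Q) = 4
u_1(D vs Q) = 1
max payoff 4 at {A,C}

argmax u_1 = {A,C}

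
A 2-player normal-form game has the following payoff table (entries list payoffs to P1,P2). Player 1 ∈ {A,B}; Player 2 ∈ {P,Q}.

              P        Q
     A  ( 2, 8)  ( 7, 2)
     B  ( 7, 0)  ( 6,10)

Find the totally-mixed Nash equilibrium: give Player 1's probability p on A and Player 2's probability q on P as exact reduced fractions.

p=5/8, q=1/6

P1 indiff ⇒ q·2+(1-q)·7 = q·7+(1-q)·6 ⇒ q(-5) = (1-q)(-1) ⇒ q = 1/6
P2 indiff ⇒ p·8+(1-p)·0 = p·2+(1-p)·10 ⇒ p(6) = (1-p)(10) ⇒ p = 5/8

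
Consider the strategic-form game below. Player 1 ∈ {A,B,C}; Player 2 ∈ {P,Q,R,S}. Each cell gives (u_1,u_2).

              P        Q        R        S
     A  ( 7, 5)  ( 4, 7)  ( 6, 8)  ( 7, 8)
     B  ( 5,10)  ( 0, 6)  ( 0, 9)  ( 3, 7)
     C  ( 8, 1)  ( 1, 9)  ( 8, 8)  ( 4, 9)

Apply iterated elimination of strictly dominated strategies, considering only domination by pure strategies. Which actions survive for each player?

Survivors P1:{A,C} P2:{Q,R,S}

P1 drop B (A beats it: P:7>5 Q:4>0 R:6>0 S:7>3)
P2 drop P (Q beats it: A:7>5 C:9>1)
P1→{A,C} P2→{Q,R,S}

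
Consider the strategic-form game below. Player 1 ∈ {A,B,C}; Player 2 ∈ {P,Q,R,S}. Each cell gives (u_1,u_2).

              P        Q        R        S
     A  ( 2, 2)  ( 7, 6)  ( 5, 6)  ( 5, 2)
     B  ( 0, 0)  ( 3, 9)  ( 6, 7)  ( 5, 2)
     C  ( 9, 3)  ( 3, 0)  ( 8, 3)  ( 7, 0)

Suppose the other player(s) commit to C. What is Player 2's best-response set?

argmax u_2 = {P,R}

u_2(P vs C) = 3
u_2(Q vs C) = 0
u_2(R vs C) = 3
u_2(S vs C) = 0
max payoff 3 at {P,R}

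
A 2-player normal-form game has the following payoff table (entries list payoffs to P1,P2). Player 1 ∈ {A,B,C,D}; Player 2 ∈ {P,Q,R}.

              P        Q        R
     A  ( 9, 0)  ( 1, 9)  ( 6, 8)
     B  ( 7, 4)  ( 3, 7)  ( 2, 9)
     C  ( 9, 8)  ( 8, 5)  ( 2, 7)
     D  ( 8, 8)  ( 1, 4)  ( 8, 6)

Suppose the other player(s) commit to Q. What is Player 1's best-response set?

u_1(A vs Q) = 1
u_1(B vs Q) = 3
u_1(C vs Q) = 8
u_1(D vs Q) = 1
max payoff 8 at {C}

BR_1 = {C}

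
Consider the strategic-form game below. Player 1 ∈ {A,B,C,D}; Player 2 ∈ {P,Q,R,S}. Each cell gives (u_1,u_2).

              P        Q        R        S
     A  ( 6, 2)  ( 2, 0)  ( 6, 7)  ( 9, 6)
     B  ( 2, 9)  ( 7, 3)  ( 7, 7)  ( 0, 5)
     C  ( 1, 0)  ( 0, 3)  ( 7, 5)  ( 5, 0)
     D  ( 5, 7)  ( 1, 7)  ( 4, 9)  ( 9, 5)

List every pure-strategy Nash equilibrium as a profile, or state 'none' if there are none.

(A,P): not NE [P2→R gives 7>2]
(A,Q): not NE [P1→B gives 7>2; P2→R gives 7>0]
(A,R): not NE [P1→C gives 7>6]
(A,S): not NE [P2→R gives 7>6]
(B,P): not NE [P1→A gives 6>2]
(B,Q): not NE [P2→P gives 9>3]
(B,R): not NE [P2→P gives 9>7]
(B,S): not NE [P1→D gives 9>0; P2→P gives 9>5]
(C,P): not NE [P1→A gives 6>1; P2→R gives 5>0]
(C,Q): not NE [P1→B gives 7>0; P2→R gives 5>3]
(C,R): NE
(C,S): not NE [P1→D gives 9>5; P2→R gives 5>0]
(D,P): not NE [P1→A gives 6>5; P2→R gives 9>7]
(D,Q): not NE [P1→B gives 7>1; P2→R gives 9>7]
(D,R): not NE [P1→C gives 7>4]
(D,S): not NE [P2→R gives 9>5]

PSNE = {(C,R)}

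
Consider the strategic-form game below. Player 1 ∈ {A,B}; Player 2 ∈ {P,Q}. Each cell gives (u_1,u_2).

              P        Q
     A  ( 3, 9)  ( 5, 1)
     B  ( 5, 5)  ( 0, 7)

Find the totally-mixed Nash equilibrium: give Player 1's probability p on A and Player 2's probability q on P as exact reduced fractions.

P1 indiff ⇒ q·3+(1-q)·5 = q·5+(1-q)·0 ⇒ q(-2) = (1-q)(-5) ⇒ q = 5/7
P2 indiff ⇒ p·9+(1-p)·5 = p·1+(1-p)·7 ⇒ p(8) = (1-p)(2) ⇒ p = 1/5

P1 mixes 1/5 on A; P2 mixes 5/7 on P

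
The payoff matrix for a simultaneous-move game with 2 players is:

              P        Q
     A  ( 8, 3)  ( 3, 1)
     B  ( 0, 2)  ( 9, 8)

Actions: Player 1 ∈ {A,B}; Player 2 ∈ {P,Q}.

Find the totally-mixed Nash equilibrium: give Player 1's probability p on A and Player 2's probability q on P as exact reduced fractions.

P1 indiff ⇒ q·8+(1-q)·3 = q·0+(1-q)·9 ⇒ q(8) = (1-q)(6) ⇒ q = 3/7
P2 indiff ⇒ p·3+(1-p)·2 = p·1+(1-p)·8 ⇒ p(2) = (1-p)(6) ⇒ p = 3/4

P1 mixes 3/4 on A; P2 mixes 3/7 on P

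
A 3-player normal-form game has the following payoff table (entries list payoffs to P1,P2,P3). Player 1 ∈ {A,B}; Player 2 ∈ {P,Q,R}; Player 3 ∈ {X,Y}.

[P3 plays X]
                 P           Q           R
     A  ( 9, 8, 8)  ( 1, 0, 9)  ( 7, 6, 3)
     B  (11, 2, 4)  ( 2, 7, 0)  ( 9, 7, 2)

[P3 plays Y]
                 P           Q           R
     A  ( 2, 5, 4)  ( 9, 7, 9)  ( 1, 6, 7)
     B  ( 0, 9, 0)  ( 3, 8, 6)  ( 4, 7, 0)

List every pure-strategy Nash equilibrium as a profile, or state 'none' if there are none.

PSNE = {(A,Q,Y), (B,R,X)}

(A,P,X): not NE [P1→B gives 11>9]
(A,P,Y): not NE [P2→Q gives 7>5; P3→X gives 8>4]
(A,Q,X): not NE [P1→B gives 2>1; P2→P gives 8>0]
(A,Q,Y): NE
(A,R,X): not NE [P1→B gives 9>7; P2→P gives 8>6; P3→Y gives 7>3]
(A,R,Y): not NE [P1→B gives 4>1; P2→Q gives 7>6]
(B,P,X): not NE [P2→R gives 7>2]
(B,P,Y): not NE [P1→A gives 2>0; P3→X gives 4>0]
(B,Q,X): not NE [P3→Y gives 6>0]
(B,Q,Y): not NE [P1→A gives 9>3; P2→P gives 9>8]
(B,R,X): NE
(B,R,Y): not NE [P2→P gives 9>7; P3→X gives 2>0]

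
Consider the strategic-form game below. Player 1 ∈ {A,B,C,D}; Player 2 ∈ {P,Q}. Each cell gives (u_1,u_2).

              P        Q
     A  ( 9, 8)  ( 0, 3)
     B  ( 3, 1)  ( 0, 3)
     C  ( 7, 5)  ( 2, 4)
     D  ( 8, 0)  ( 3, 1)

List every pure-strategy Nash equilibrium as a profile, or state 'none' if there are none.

(A,P): NE
(A,Q): not NE [P1→D gives 3>0; P2→P gives 8>3]
(B,P): not NE [P1→A gives 9>3; P2→Q gives 3>1]
(B,Q): not NE [P1→D gives 3>0]
(C,P): not NE [P1→A gives 9>7]
(C,Q): not NE [P1→D gives 3>2; P2→P gives 5>4]
(D,P): not NE [P1→A gives 9>8; P2→Q gives 1>0]
(D,Q): NE

PSNE = {(A,P), (D,Q)}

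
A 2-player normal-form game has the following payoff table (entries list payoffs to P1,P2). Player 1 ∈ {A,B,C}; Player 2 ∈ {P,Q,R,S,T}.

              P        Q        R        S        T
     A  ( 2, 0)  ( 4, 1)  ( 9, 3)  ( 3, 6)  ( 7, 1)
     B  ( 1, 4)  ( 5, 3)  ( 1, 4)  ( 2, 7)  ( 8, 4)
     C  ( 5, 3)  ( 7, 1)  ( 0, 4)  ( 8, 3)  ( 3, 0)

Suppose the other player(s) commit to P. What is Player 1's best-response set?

BR_1 = {C}

u_1(A vs P) = 2
u_1(B vs P) = 1
u_1(C vs P) = 5
max payoff 5 at {C}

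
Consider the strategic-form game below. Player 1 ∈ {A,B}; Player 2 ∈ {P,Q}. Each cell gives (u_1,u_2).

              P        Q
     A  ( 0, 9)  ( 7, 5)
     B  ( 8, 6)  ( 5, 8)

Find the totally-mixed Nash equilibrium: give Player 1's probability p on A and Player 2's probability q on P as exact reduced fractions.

P1 indiff ⇒ q·0+(1-q)·7 = q·8+(1-q)·5 ⇒ q(-8) = (1-q)(-2) ⇒ q = 1/5
P2 indiff ⇒ p·9+(1-p)·6 = p·5+(1-p)·8 ⇒ p(4) = (1-p)(2) ⇒ p = 1/3

(p,q) = (1/3, 1/5)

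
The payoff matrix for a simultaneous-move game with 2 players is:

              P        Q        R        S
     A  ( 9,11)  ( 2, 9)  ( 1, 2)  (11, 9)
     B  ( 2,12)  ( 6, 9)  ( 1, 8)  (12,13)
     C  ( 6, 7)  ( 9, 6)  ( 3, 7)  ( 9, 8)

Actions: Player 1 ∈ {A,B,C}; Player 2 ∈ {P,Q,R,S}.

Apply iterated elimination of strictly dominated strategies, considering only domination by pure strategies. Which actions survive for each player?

P2 drop Q (P beats it: A:11>9 B:12>9 C:7>6)
P2 drop R (S beats it: A:9>2 B:13>8 C:8>7)
P1 drop C (A beats it: P:9>6 S:11>9)
P1→{A,B} P2→{P,S}

Remaining: P1:{A,B} P2:{P,S}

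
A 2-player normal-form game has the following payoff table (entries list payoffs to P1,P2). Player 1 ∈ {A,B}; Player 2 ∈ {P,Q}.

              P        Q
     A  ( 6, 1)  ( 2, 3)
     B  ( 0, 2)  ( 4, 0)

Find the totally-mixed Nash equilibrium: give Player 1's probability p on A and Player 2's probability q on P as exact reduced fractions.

P1 indiff ⇒ q·6+(1-q)·2 = q·0+(1-q)·4 ⇒ q(6) = (1-q)(2) ⇒ q = 1/4
P2 indiff ⇒ p·1+(1-p)·2 = p·3+(1-p)·0 ⇒ p(-2) = (1-p)(-2) ⇒ p = 1/2

p=1/2, q=1/4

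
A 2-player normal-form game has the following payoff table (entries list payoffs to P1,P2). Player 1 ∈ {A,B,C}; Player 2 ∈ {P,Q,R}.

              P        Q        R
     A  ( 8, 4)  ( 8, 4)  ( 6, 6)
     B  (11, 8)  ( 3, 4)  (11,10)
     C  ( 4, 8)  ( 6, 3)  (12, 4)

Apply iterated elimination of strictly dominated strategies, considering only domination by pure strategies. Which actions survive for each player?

Remaining: P1:{B,C} P2:{P,R}

P2 drop Q (R beats it: A:6>4 B:10>4 C:4>3)
P1 drop A (B beats it: P:11>8 R:11>6)
P1→{B,C} P2→{P,R}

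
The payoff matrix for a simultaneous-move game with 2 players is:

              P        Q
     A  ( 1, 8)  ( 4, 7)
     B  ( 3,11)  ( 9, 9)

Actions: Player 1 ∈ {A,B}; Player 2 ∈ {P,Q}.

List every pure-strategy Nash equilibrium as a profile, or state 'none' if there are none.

(A,P): not NE [P1→B gives 3>1]
(A,Q): not NE [P1→B gives 9>4; P2→P gives 8>7]
(B,P): NE
(B,Q): not NE [P2→P gives 11>9]

Nash profiles: (B,P)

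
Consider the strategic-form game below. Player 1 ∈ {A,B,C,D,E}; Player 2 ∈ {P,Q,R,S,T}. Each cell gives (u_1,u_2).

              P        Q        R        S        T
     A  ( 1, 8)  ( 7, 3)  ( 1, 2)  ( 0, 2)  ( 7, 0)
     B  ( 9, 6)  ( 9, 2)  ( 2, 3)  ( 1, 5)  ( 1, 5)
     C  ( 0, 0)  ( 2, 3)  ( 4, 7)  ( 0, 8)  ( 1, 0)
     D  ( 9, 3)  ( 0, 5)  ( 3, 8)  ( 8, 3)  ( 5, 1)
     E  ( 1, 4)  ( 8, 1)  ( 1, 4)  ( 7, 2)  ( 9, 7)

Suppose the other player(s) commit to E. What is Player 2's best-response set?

argmax u_2 = {T}

u_2(P vs E) = 4
u_2(Q vs E) = 1
u_2(R vs E) = 4
u_2(S vs E) = 2
u_2(T vs E) = 7
max payoff 7 at {T}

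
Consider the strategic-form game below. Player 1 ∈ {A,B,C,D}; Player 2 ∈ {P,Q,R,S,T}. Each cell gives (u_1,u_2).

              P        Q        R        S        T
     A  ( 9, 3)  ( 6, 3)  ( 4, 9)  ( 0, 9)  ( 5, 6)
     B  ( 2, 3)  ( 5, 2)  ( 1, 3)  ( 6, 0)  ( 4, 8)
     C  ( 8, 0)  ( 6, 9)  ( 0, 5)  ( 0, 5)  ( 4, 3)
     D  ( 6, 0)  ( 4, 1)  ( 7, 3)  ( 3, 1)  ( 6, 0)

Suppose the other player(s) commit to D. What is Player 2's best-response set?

argmax u_2 = {R}

u_2(P vs D) = 0
u_2(Q vs D) = 1
u_2(R vs D) = 3
u_2(S vs D) = 1
u_2(T vs D) = 0
max payoff 3 at {R}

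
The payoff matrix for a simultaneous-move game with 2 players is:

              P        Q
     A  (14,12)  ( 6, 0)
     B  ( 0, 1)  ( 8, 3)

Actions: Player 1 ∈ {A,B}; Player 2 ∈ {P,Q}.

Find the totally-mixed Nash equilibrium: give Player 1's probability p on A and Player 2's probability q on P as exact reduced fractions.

P1 indiff ⇒ q·14+(1-q)·6 = q·0+(1-q)·8 ⇒ q(14) = (1-q)(2) ⇒ q = 1/8
P2 indiff ⇒ p·12+(1-p)·1 = p·0+(1-p)·3 ⇒ p(12) = (1-p)(2) ⇒ p = 1/7

(p,q) = (1/7, 1/8)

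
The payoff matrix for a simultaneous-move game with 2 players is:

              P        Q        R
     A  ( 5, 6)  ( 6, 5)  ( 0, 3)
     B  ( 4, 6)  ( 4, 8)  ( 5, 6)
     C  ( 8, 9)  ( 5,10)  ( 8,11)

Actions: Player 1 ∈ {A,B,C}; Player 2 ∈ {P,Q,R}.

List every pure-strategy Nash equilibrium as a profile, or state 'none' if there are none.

(A,P): not NE [P1→C gives 8>5]
(A,Q): not NE [P2→P gives 6>5]
(A,R): not NE [P1→C gives 8>0; P2→P gives 6>3]
(B,P): not NE [P1→C gives 8>4; P2→Q gives 8>6]
(B,Q): not NE [P1→A gives 6>4]
(B,R): not NE [P1→C gives 8>5; P2→Q gives 8>6]
(C,P): not NE [P2→R gives 11>9]
(C,Q): not NE [P1→A gives 6>5; P2→R gives 11>10]
(C,R): NE

NE set: (C,R)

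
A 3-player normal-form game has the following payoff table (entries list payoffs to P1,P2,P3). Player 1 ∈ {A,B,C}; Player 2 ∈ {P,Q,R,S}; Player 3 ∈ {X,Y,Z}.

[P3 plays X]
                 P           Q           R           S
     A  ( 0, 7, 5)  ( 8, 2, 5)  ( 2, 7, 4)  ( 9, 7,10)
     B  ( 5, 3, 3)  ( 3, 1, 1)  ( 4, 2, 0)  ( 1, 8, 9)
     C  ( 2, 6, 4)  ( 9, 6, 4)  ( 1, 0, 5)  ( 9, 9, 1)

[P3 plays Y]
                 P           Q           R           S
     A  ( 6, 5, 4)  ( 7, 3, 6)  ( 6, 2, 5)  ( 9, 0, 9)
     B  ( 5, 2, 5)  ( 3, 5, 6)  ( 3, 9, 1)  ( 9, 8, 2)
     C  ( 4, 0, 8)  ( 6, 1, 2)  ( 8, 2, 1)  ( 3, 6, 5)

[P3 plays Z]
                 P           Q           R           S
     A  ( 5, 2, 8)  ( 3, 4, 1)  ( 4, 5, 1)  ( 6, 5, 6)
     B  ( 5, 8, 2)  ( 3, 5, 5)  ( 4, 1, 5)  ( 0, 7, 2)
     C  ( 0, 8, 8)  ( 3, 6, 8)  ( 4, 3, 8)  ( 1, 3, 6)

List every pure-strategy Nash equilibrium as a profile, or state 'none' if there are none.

(A,P,X): not NE [P1→B gives 5>0; P3→Z gives 8>5]
(A,P,Y): not NE [P3→Z gives 8>4]
(A,P,Z): not NE [P2→S gives 5>2]
(A,Q,X): not NE [P1→C gives 9>8; P2→S gives 7>2; P3→Y gives 6>5]
(A,Q,Y): not NE [P2→P gives 5>3]
(A,Q,Z): not NE [P2→S gives 5>4; P3→Y gives 6>1]
(A,R,X): not NE [P1→B gives 4>2; P3→Y gives 5>4]
(A,R,Y): not NE [P1→C gives 8>6; P2→P gives 5>2]
(A,R,Z): not NE [P3→Y gives 5>1]
(A,S,X): NE
(A,S,Y): not NE [P2→P gives 5>0; P3→X gives 10>9]
(A,S,Z): not NE [P3→X gives 10>6]
(B,P,X): not NE [P2→S gives 8>3; P3→Y gives 5>3]
(B,P,Y): not NE [P1→A gives 6>5; P2→R gives 9>2]
(B,P,Z): not NE [P3→Y gives 5>2]
(B,Q,X): not NE [P1→C gives 9>3; P2→S gives 8>1; P3→Y gives 6>1]
(B,Q,Y): not NE [P1→A gives 7>3; P2→R gives 9>5]
(B,Q,Z): not NE [P2→P gives 8>5; P3→Y gives 6>5]
(B,R,X): not NE [P2→S gives 8>2; P3→Z gives 5>0]
(B,R,Y): not NE [P1→C gives 8>3; P3→Z gives 5>1]
(B,R,Z): not NE [P2→P gives 8>1]
(B,S,X): not NE [P1→C gives 9>1]
(B,S,Y): not NE [P2→R gives 9>8; P3→X gives 9>2]
(B,S,Z): not NE [P1→A gives 6>0; P2→P gives 8>7; P3→X gives 9>2]
(C,P,X): not NE [P1→B gives 5>2; P2→S gives 9>6; P3→Z gives 8>4]
(C,P,Y): not NE [P1→A gives 6>4; P2→S gives 6>0]
(C,P,Z): not NE [P1→B gives 5>0]
(C,Q,X): not NE [P2→S gives 9>6; P3→Z gives 8>4]
(C,Q,Y): not NE [P1→A gives 7>6; P2→S gives 6>1; P3→Z gives 8>2]
(C,Q,Z): not NE [P2→P gives 8>6]
(C,R,X): not NE [P1→B gives 4>1; P2→S gives 9>0; P3→Z gives 8>5]
(C,R,Y): not NE [P2→S gives 6>2; P3→Z gives 8>1]
(C,R,Z): not NE [P2→P gives 8>3]
(C,S,X): not NE [P3→Z gives 6>1]
(C,S,Y): not NE [P1→B gives 9>3; P3→Z gives 6>5]
(C,S,Z): not NE [P1→A gives 6>1; P2→P gives 8>3]

NE set: (A,S,X)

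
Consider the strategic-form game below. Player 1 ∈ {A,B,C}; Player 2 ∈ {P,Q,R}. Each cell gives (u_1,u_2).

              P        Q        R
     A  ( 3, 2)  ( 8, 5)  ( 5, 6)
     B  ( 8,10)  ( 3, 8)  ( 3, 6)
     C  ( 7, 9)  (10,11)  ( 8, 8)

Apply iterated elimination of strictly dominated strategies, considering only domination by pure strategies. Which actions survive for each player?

P1 drop A (C beats it: P:7>3 Q:10>8 R:8>5)
P2 drop R (P beats it: B:10>6 C:9>8)
P1→{B,C} P2→{P,Q}

IESDS → P1:{B,C} P2:{P,Q}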